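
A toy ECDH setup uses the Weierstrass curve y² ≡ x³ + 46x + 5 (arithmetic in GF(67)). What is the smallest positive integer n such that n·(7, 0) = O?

2P: (7, 0) + (7, 0): same x and y₁ ≡ -y₂, so the sum is O.
2P = O, so the order is 2.

2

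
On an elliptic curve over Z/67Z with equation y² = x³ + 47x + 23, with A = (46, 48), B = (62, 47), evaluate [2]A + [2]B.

First 2A:
Repeated addition: build up to 2A.
2A: tangent at (46, 48): λ = (3·46² + 47)/(2·48) ≡ 30/29. 29⁻¹ ≡ 37 (mod 67), so λ ≡ 30·37 ≡ 38.
  x = λ² - 46 - 46 = 1444 - 92 ≡ 12; y = λ·(46 - 12) - 48 ≡ 38. → (12, 38)
2A = (12, 38).
Next 2B:
Repeated addition: build up to 2B.
2B: tangent at (62, 47): λ = (3·62² + 47)/(2·47) ≡ 55/27. 27⁻¹ ≡ 5 (mod 67), so λ ≡ 55·5 ≡ 7.
  x = λ² - 62 - 62 = 49 - 124 ≡ 59; y = λ·(62 - 59) - 47 ≡ 41. → (59, 41)
2B = (59, 41).
Finally 2A + 2B:
(12, 38) + (59, 41). λ = (41 - 38)/(59 - 12) ≡ 3/47 mod 67. 47⁻¹ ≡ 10 (mod 67), so λ ≡ 30.
  x = λ² - 12 - 59 = 900 - 71 ≡ 25; y = λ·(12 - 25) - 38 ≡ 41. → (25, 41)

(25, 41)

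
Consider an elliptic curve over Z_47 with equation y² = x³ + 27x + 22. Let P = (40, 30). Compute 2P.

tangent at (40, 30): λ = (3·40² + 27)/(2·30) ≡ 33/13. 13⁻¹ ≡ 29 (mod 47), so λ ≡ 33·29 ≡ 17.
  x = λ² - 40 - 40 = 289 - 80 ≡ 21; y = λ·(40 - 21) - 30 ≡ 11. → (21, 11)

(21, 11)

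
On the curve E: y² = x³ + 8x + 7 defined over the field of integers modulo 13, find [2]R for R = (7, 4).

tangent at (7, 4): λ = (3·7² + 8)/(2·4) ≡ 12/8. 8⁻¹ ≡ 5 (mod 13) since 8·5 = 40 ≡ 1, so λ ≡ 12·5 ≡ 8.
  x = λ² - 7 - 7 = 64 - 14 ≡ 11; y = λ·(7 - 11) - 4 ≡ 3. → (11, 3)

(11, 3)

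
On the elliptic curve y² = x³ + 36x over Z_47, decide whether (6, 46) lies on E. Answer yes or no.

no

y² = 46² ≡ 1; x³ + 36x + 0 = 432 ≡ 9 (mod 47). 1 ≠ 9.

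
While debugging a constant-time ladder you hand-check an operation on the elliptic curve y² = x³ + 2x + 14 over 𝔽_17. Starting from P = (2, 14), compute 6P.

Double-and-add on 6 = (110)₂. Start with P = (2, 14) for the leading 1-bit.
double: tangent at (2, 14): λ = (3·2² + 2)/(2·14) ≡ 14/11. 11⁻¹ ≡ 14 (mod 17) since 11·14 = 154 ≡ 1, so λ ≡ 14·14 ≡ 9.
  x = λ² - 2 - 2 = 81 - 4 ≡ 9; y = λ·(2 - 9) - 14 ≡ 8. → (9, 8)
add P: (9, 8) + (2, 14). λ = (14 - 8)/(2 - 9) ≡ 6/10 mod 17. 10⁻¹ ≡ 12 (mod 17) since 10·12 = 120 ≡ 1, so λ ≡ 4.
  x = λ² - 9 - 2 = 16 - 11 ≡ 5; y = λ·(9 - 5) - 8 ≡ 8. → (5, 8)
double: tangent at (5, 8): λ = (3·5² + 2)/(2·8) ≡ 9/16. 16⁻¹ ≡ 16 (mod 17) since 16·16 = 256 ≡ 1, so λ ≡ 9·16 ≡ 8.
  x = λ² - 5 - 5 = 64 - 10 ≡ 3; y = λ·(5 - 3) - 8 ≡ 8. → (3, 8)

(3, 8)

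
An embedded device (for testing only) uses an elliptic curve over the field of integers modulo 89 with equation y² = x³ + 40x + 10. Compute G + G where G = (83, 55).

(54, 18)

tangent at (83, 55): λ = (3·83² + 40)/(2·55) ≡ 59/21. 21⁻¹ ≡ 17 (mod 89) since 21·17 = 357 ≡ 1, so λ ≡ 59·17 ≡ 24.
  x = λ² - 83 - 83 = 576 - 166 ≡ 54; y = λ·(83 - 54) - 55 ≡ 18. → (54, 18)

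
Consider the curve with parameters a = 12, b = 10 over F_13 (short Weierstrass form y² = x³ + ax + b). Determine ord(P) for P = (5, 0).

2P: (5, 0) + (5, 0): same x and y₁ ≡ -y₂, so the sum is O.
2P = O, so the order is 2.

2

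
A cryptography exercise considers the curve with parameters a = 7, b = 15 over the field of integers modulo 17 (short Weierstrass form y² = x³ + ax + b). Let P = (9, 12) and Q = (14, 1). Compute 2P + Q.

First 2P:
Repeated addition: build up to 2P.
2P: tangent at (9, 12): λ = (3·9² + 7)/(2·12) ≡ 12/7. 7⁻¹ ≡ 5 (mod 17), so λ ≡ 12·5 ≡ 9.
  x = λ² - 9 - 9 = 81 - 18 ≡ 12; y = λ·(9 - 12) - 12 ≡ 12. → (12, 12)
2P = (12, 12).
Finally 2P + Q:
(12, 12) + (14, 1). λ = (1 - 12)/(14 - 12) ≡ 6/2 mod 17. 2⁻¹ ≡ 9 (mod 17), so λ ≡ 3.
  x = λ² - 12 - 14 = 9 - 26 ≡ 0; y = λ·(12 - 0) - 12 ≡ 7. → (0, 7)

(0, 7)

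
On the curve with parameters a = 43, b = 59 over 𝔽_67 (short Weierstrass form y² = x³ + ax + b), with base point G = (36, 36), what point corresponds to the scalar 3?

Repeated addition: build up to 3G.
2G: tangent at (36, 36): λ = (3·36² + 43)/(2·36) ≡ 45/5. 5⁻¹ ≡ 27 (mod 67), so λ ≡ 45·27 ≡ 9.
  x = λ² - 36 - 36 = 81 - 72 ≡ 9; y = λ·(36 - 9) - 36 ≡ 6. → (9, 6)
3G: (9, 6) + (36, 36). λ = (36 - 6)/(36 - 9) ≡ 30/27 mod 67. 27⁻¹ ≡ 5 (mod 67) since 27·5 = 135 ≡ 1, so λ ≡ 16.
  x = λ² - 9 - 36 = 256 - 45 ≡ 10; y = λ·(9 - 10) - 6 ≡ 45. → (10, 45)

(10, 45)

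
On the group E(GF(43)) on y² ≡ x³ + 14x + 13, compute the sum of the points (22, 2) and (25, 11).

(5, 6)

(22, 2) + (25, 11). λ = (11 - 2)/(25 - 22) ≡ 9/3 mod 43. 3⁻¹ ≡ 29 (mod 43) since 3·29 = 87 ≡ 1, so λ ≡ 3.
  x = λ² - 22 - 25 = 9 - 47 ≡ 5; y = λ·(22 - 5) - 2 ≡ 6. → (5, 6)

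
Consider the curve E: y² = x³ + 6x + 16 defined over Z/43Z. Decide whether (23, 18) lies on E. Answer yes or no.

yes

y² = 18² ≡ 23; x³ + 6x + 16 = 12321 ≡ 23 (mod 43). 23 = 23.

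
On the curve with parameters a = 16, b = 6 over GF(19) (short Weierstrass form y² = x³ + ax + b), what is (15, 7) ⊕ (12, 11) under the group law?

(17, 2)

(15, 7) + (12, 11). λ = (11 - 7)/(12 - 15) ≡ 4/16 mod 19. 16⁻¹ ≡ 6 (mod 19) since 16·6 = 96 ≡ 1, so λ ≡ 5.
  x = λ² - 15 - 12 = 25 - 27 ≡ 17; y = λ·(15 - 17) - 7 ≡ 2. → (17, 2)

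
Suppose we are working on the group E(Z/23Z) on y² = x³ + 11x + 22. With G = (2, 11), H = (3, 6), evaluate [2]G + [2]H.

(8, 22)

First 2G:
Repeated addition: build up to 2G.
2G: tangent at (2, 11): λ = (3·2² + 11)/(2·11) ≡ 0/22. 22⁻¹ ≡ 22 (mod 23) since 22·22 = 484 ≡ 1, so λ ≡ 0·22 ≡ 0.
  x = λ² - 2 - 2 = 0 - 4 ≡ 19; y = λ·(2 - 19) - 11 ≡ 12. → (19, 12)
2G = (19, 12).
Next 2H:
Repeated addition: build up to 2H.
2H: tangent at (3, 6): λ = (3·3² + 11)/(2·6) ≡ 15/12. 12⁻¹ ≡ 2 (mod 23), so λ ≡ 15·2 ≡ 7.
  x = λ² - 3 - 3 = 49 - 6 ≡ 20; y = λ·(3 - 20) - 6 ≡ 13. → (20, 13)
2H = (20, 13).
Finally 2G + 2H:
(19, 12) + (20, 13). λ = (13 - 12)/(20 - 19) ≡ 1/1 mod 23. 1⁻¹ ≡ 1 (mod 23), so λ ≡ 1.
  x = λ² - 19 - 20 = 1 - 39 ≡ 8; y = λ·(19 - 8) - 12 ≡ 22. → (8, 22)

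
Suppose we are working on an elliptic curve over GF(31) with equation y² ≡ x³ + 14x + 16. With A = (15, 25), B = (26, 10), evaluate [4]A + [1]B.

(5, 5)

First 4A:
Double-and-add on 4 = (100)₂. Start with A = (15, 25) for the leading 1-bit.
double: tangent at (15, 25): λ = (3·15² + 14)/(2·25) ≡ 7/19. 19⁻¹ ≡ 18 (mod 31) since 19·18 = 342 ≡ 1, so λ ≡ 7·18 ≡ 2.
  x = λ² - 15 - 15 = 4 - 30 ≡ 5; y = λ·(15 - 5) - 25 ≡ 26. → (5, 26)
double: tangent at (5, 26): λ = (3·5² + 14)/(2·26) ≡ 27/21. 21⁻¹ ≡ 3 (mod 31), so λ ≡ 27·3 ≡ 19.
  x = λ² - 5 - 5 = 361 - 10 ≡ 10; y = λ·(5 - 10) - 26 ≡ 3. → (10, 3)
4A = (10, 3).
Finally 4A + B:
(10, 3) + (26, 10). λ = (10 - 3)/(26 - 10) ≡ 7/16 mod 31. 16⁻¹ ≡ 2 (mod 31), so λ ≡ 14.
  x = λ² - 10 - 26 = 196 - 36 ≡ 5; y = λ·(10 - 5) - 3 ≡ 5. → (5, 5)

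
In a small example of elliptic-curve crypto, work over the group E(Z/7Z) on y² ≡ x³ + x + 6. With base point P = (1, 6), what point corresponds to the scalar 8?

(6, 5)

Double-and-add on 8 = (1000)₂. Start with P = (1, 6) for the leading 1-bit.
double: tangent at (1, 6): λ = (3·1² + 1)/(2·6) ≡ 4/5. 5⁻¹ ≡ 3 (mod 7), so λ ≡ 4·3 ≡ 5.
  x = λ² - 1 - 1 = 25 - 2 ≡ 2; y = λ·(1 - 2) - 6 ≡ 3. → (2, 3)
double: tangent at (2, 3): λ = (3·2² + 1)/(2·3) ≡ 6/6. 6⁻¹ ≡ 6 (mod 7) since 6·6 = 36 ≡ 1, so λ ≡ 6·6 ≡ 1.
  x = λ² - 2 - 2 = 1 - 4 ≡ 4; y = λ·(2 - 4) - 3 ≡ 2. → (4, 2)
double: tangent at (4, 2): λ = (3·4² + 1)/(2·2) ≡ 0/4. 4⁻¹ ≡ 2 (mod 7), so λ ≡ 0·2 ≡ 0.
  x = λ² - 4 - 4 = 0 - 8 ≡ 6; y = λ·(4 - 6) - 2 ≡ 5. → (6, 5)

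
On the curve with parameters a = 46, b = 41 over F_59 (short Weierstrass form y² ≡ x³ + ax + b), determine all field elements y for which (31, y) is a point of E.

x³ + 46x + 41 = 31258 ≡ 47 (mod 59).
47 is a non-residue mod 59; no y exists.

none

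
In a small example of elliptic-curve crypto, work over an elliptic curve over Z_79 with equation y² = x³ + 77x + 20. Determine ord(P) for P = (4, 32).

2P: tangent at (4, 32): λ = (3·4² + 77)/(2·32) ≡ 46/64. 64⁻¹ ≡ 21 (mod 79) since 64·21 = 1344 ≡ 1, so λ ≡ 46·21 ≡ 18.
  x = λ² - 4 - 4 = 324 - 8 ≡ 0; y = λ·(4 - 0) - 32 ≡ 40. → (0, 40)
3P: (0, 40) + (4, 32). λ = (32 - 40)/(4 - 0) ≡ 71/4 mod 79. 4⁻¹ ≡ 20 (mod 79), so λ ≡ 77.
  x = λ² - 0 - 4 = 5929 - 4 ≡ 0; y = λ·(0 - 0) - 40 ≡ 39. → (0, 39)
4P: (0, 39) + (4, 32). λ = (32 - 39)/(4 - 0) ≡ 72/4 mod 79. 4⁻¹ ≡ 20 (mod 79), so λ ≡ 18.
  x = λ² - 0 - 4 = 324 - 4 ≡ 4; y = λ·(0 - 4) - 39 ≡ 47. → (4, 47)
5P: (4, 47) + (4, 32): same x and y₁ ≡ -y₂, so the sum is ∞.
5P = ∞, so the order is 5.

5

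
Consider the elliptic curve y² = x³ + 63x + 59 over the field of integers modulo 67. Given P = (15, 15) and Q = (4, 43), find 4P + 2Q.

(38, 43)

First 4P:
Double-and-add on 4 = (100)₂. Start with P = (15, 15) for the leading 1-bit.
double: tangent at (15, 15): λ = (3·15² + 63)/(2·15) ≡ 1/30. 30⁻¹ ≡ 38 (mod 67) since 30·38 = 1140 ≡ 1, so λ ≡ 1·38 ≡ 38.
  x = λ² - 15 - 15 = 1444 - 30 ≡ 7; y = λ·(15 - 7) - 15 ≡ 21. → (7, 21)
double: tangent at (7, 21): λ = (3·7² + 63)/(2·21) ≡ 9/42. 42⁻¹ ≡ 8 (mod 67) since 42·8 = 336 ≡ 1, so λ ≡ 9·8 ≡ 5.
  x = λ² - 7 - 7 = 25 - 14 ≡ 11; y = λ·(7 - 11) - 21 ≡ 26. → (11, 26)
4P = (11, 26).
Next 2Q:
Repeated addition: build up to 2Q.
2Q: tangent at (4, 43): λ = (3·4² + 63)/(2·43) ≡ 44/19. 19⁻¹ ≡ 60 (mod 67), so λ ≡ 44·60 ≡ 27.
  x = λ² - 4 - 4 = 729 - 8 ≡ 51; y = λ·(4 - 51) - 43 ≡ 28. → (51, 28)
2Q = (51, 28).
Finally 4P + 2Q:
(11, 26) + (51, 28). λ = (28 - 26)/(51 - 11) ≡ 2/40 mod 67. 40⁻¹ ≡ 62 (mod 67) since 40·62 = 2480 ≡ 1, so λ ≡ 57.
  x = λ² - 11 - 51 = 3249 - 62 ≡ 38; y = λ·(11 - 38) - 26 ≡ 43. → (38, 43)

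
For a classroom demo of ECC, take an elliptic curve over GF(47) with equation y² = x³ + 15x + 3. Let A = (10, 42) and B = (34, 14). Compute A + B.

(10, 42) + (34, 14). λ = (14 - 42)/(34 - 10) ≡ 19/24 mod 47. 24⁻¹ ≡ 2 (mod 47), so λ ≡ 38.
  x = λ² - 10 - 34 = 1444 - 44 ≡ 37; y = λ·(10 - 37) - 42 ≡ 13. → (37, 13)

(37, 13)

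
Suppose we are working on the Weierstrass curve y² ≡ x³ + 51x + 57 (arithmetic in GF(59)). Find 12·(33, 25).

Write G = (33, 25).
Repeated addition: build up to 12G.
2G: tangent at (33, 25): λ = (3·33² + 51)/(2·25) ≡ 14/50. 50⁻¹ ≡ 13 (mod 59) since 50·13 = 650 ≡ 1, so λ ≡ 14·13 ≡ 5.
  x = λ² - 33 - 33 = 25 - 66 ≡ 18; y = λ·(33 - 18) - 25 ≡ 50. → (18, 50)
3G: (18, 50) + (33, 25). λ = (25 - 50)/(33 - 18) ≡ 34/15 mod 59. 15⁻¹ ≡ 4 (mod 59) since 15·4 = 60 ≡ 1, so λ ≡ 18.
  x = λ² - 18 - 33 = 324 - 51 ≡ 37; y = λ·(18 - 37) - 50 ≡ 21. → (37, 21)
4G: (37, 21) + (33, 25). λ = (25 - 21)/(33 - 37) ≡ 4/55 mod 59. 55⁻¹ ≡ 44 (mod 59) since 55·44 = 2420 ≡ 1, so λ ≡ 58.
  x = λ² - 37 - 33 = 3364 - 70 ≡ 49; y = λ·(37 - 49) - 21 ≡ 50. → (49, 50)
5G: (49, 50) + (33, 25). λ = (25 - 50)/(33 - 49) ≡ 34/43 mod 59. 43⁻¹ ≡ 11 (mod 59), so λ ≡ 20.
  x = λ² - 49 - 33 = 400 - 82 ≡ 23; y = λ·(49 - 23) - 50 ≡ 57. → (23, 57)
6G: (23, 57) + (33, 25). λ = (25 - 57)/(33 - 23) ≡ 27/10 mod 59. 10⁻¹ ≡ 6 (mod 59), so λ ≡ 44.
  x = λ² - 23 - 33 = 1936 - 56 ≡ 51; y = λ·(23 - 51) - 57 ≡ 9. → (51, 9)
7G: (51, 9) + (33, 25). λ = (25 - 9)/(33 - 51) ≡ 16/41 mod 59. 41⁻¹ ≡ 36 (mod 59), so λ ≡ 45.
  x = λ² - 51 - 33 = 2025 - 84 ≡ 53; y = λ·(51 - 53) - 9 ≡ 19. → (53, 19)
8G: (53, 19) + (33, 25). λ = (25 - 19)/(33 - 53) ≡ 6/39 mod 59. 39⁻¹ ≡ 56 (mod 59), so λ ≡ 41.
  x = λ² - 53 - 33 = 1681 - 86 ≡ 2; y = λ·(53 - 2) - 19 ≡ 7. → (2, 7)
9G: (2, 7) + (33, 25). λ = (25 - 7)/(33 - 2) ≡ 18/31 mod 59. 31⁻¹ ≡ 40 (mod 59) since 31·40 = 1240 ≡ 1, so λ ≡ 12.
  x = λ² - 2 - 33 = 144 - 35 ≡ 50; y = λ·(2 - 50) - 7 ≡ 7. → (50, 7)
10G: (50, 7) + (33, 25). λ = (25 - 7)/(33 - 50) ≡ 18/42 mod 59. 42⁻¹ ≡ 52 (mod 59), so λ ≡ 51.
  x = λ² - 50 - 33 = 2601 - 83 ≡ 40; y = λ·(50 - 40) - 7 ≡ 31. → (40, 31)
11G: (40, 31) + (33, 25). λ = (25 - 31)/(33 - 40) ≡ 53/52 mod 59. 52⁻¹ ≡ 42 (mod 59), so λ ≡ 43.
  x = λ² - 40 - 33 = 1849 - 73 ≡ 6; y = λ·(40 - 6) - 31 ≡ 15. → (6, 15)
12G: (6, 15) + (33, 25). λ = (25 - 15)/(33 - 6) ≡ 10/27 mod 59. 27⁻¹ ≡ 35 (mod 59) since 27·35 = 945 ≡ 1, so λ ≡ 55.
  x = λ² - 6 - 33 = 3025 - 39 ≡ 36; y = λ·(6 - 36) - 15 ≡ 46. → (36, 46)

(36, 46)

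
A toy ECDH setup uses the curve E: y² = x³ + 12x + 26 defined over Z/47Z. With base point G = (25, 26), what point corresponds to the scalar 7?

Double-and-add on 7 = (111)₂. Start with G = (25, 26) for the leading 1-bit.
double: tangent at (25, 26): λ = (3·25² + 12)/(2·26) ≡ 7/5. 5⁻¹ ≡ 19 (mod 47), so λ ≡ 7·19 ≡ 39.
  x = λ² - 25 - 25 = 1521 - 50 ≡ 14; y = λ·(25 - 14) - 26 ≡ 27. → (14, 27)
add G: (14, 27) + (25, 26). λ = (26 - 27)/(25 - 14) ≡ 46/11 mod 47. 11⁻¹ ≡ 30 (mod 47) since 11·30 = 330 ≡ 1, so λ ≡ 17.
  x = λ² - 14 - 25 = 289 - 39 ≡ 15; y = λ·(14 - 15) - 27 ≡ 3. → (15, 3)
double: tangent at (15, 3): λ = (3·15² + 12)/(2·3) ≡ 29/6. 6⁻¹ ≡ 8 (mod 47), so λ ≡ 29·8 ≡ 44.
  x = λ² - 15 - 15 = 1936 - 30 ≡ 26; y = λ·(15 - 26) - 3 ≡ 30. → (26, 30)
add G: (26, 30) + (25, 26). λ = (26 - 30)/(25 - 26) ≡ 43/46 mod 47. 46⁻¹ ≡ 46 (mod 47), so λ ≡ 4.
  x = λ² - 26 - 25 = 16 - 51 ≡ 12; y = λ·(26 - 12) - 30 ≡ 26. → (12, 26)

(12, 26)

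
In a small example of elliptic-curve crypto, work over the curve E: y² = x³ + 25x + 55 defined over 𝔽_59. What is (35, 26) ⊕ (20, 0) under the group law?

(35, 26) + (20, 0). λ = (0 - 26)/(20 - 35) ≡ 33/44 mod 59. 44⁻¹ ≡ 55 (mod 59), so λ ≡ 45.
  x = λ² - 35 - 20 = 2025 - 55 ≡ 23; y = λ·(35 - 23) - 26 ≡ 42. → (23, 42)

(23, 42)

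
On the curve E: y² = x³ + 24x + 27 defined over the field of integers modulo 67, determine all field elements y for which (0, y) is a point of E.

x³ + 24x + 27 = 27 ≡ 27 (mod 67).
27 is a non-residue mod 67; no y exists.

none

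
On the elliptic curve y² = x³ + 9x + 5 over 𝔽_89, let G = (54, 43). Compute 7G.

Repeated addition: build up to 7G.
2G: tangent at (54, 43): λ = (3·54² + 9)/(2·43) ≡ 35/86. 86⁻¹ ≡ 59 (mod 89) since 86·59 = 5074 ≡ 1, so λ ≡ 35·59 ≡ 18.
  x = λ² - 54 - 54 = 324 - 108 ≡ 38; y = λ·(54 - 38) - 43 ≡ 67. → (38, 67)
3G: (38, 67) + (54, 43). λ = (43 - 67)/(54 - 38) ≡ 65/16 mod 89. 16⁻¹ ≡ 39 (mod 89) since 16·39 = 624 ≡ 1, so λ ≡ 43.
  x = λ² - 38 - 54 = 1849 - 92 ≡ 66; y = λ·(38 - 66) - 67 ≡ 64. → (66, 64)
4G: (66, 64) + (54, 43). λ = (43 - 64)/(54 - 66) ≡ 68/77 mod 89. 77⁻¹ ≡ 37 (mod 89) since 77·37 = 2849 ≡ 1, so λ ≡ 24.
  x = λ² - 66 - 54 = 576 - 120 ≡ 11; y = λ·(66 - 11) - 64 ≡ 10. → (11, 10)
5G: (11, 10) + (54, 43). λ = (43 - 10)/(54 - 11) ≡ 33/43 mod 89. 43⁻¹ ≡ 29 (mod 89) since 43·29 = 1247 ≡ 1, so λ ≡ 67.
  x = λ² - 11 - 54 = 4489 - 65 ≡ 63; y = λ·(11 - 63) - 10 ≡ 66. → (63, 66)
6G: (63, 66) + (54, 43). λ = (43 - 66)/(54 - 63) ≡ 66/80 mod 89. 80⁻¹ ≡ 79 (mod 89), so λ ≡ 52.
  x = λ² - 63 - 54 = 2704 - 117 ≡ 6; y = λ·(63 - 6) - 66 ≡ 50. → (6, 50)
7G: (6, 50) + (54, 43). λ = (43 - 50)/(54 - 6) ≡ 82/48 mod 89. 48⁻¹ ≡ 13 (mod 89), so λ ≡ 87.
  x = λ² - 6 - 54 = 7569 - 60 ≡ 33; y = λ·(6 - 33) - 50 ≡ 4. → (33, 4)

(33, 4)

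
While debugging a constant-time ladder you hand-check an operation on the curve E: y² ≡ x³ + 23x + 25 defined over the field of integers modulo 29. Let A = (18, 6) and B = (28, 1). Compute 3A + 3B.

First 3A:
Repeated addition: build up to 3A.
2A: tangent at (18, 6): λ = (3·18² + 23)/(2·6) ≡ 9/12. 12⁻¹ ≡ 17 (mod 29), so λ ≡ 9·17 ≡ 8.
  x = λ² - 18 - 18 = 64 - 36 ≡ 28; y = λ·(18 - 28) - 6 ≡ 1. → (28, 1)
3A: (28, 1) + (18, 6). λ = (6 - 1)/(18 - 28) ≡ 5/19 mod 29. 19⁻¹ ≡ 26 (mod 29) since 19·26 = 494 ≡ 1, so λ ≡ 14.
  x = λ² - 28 - 18 = 196 - 46 ≡ 5; y = λ·(28 - 5) - 1 ≡ 2. → (5, 2)
3A = (5, 2).
Next 3B:
Repeated addition: build up to 3B.
2B: tangent at (28, 1): λ = (3·28² + 23)/(2·1) ≡ 26/2. 2⁻¹ ≡ 15 (mod 29), so λ ≡ 26·15 ≡ 13.
  x = λ² - 28 - 28 = 169 - 56 ≡ 26; y = λ·(28 - 26) - 1 ≡ 25. → (26, 25)
3B: (26, 25) + (28, 1). λ = (1 - 25)/(28 - 26) ≡ 5/2 mod 29. 2⁻¹ ≡ 15 (mod 29), so λ ≡ 17.
  x = λ² - 26 - 28 = 289 - 54 ≡ 3; y = λ·(26 - 3) - 25 ≡ 18. → (3, 18)
3B = (3, 18).
Finally 3A + 3B:
(5, 2) + (3, 18). λ = (18 - 2)/(3 - 5) ≡ 16/27 mod 29. 27⁻¹ ≡ 14 (mod 29), so λ ≡ 21.
  x = λ² - 5 - 3 = 441 - 8 ≡ 27; y = λ·(5 - 27) - 2 ≡ 0. → (27, 0)

(27, 0)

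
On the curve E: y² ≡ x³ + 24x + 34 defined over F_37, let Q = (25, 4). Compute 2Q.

(17, 8)

tangent at (25, 4): λ = (3·25² + 24)/(2·4) ≡ 12/8. 8⁻¹ ≡ 14 (mod 37), so λ ≡ 12·14 ≡ 20.
  x = λ² - 25 - 25 = 400 - 50 ≡ 17; y = λ·(25 - 17) - 4 ≡ 8. → (17, 8)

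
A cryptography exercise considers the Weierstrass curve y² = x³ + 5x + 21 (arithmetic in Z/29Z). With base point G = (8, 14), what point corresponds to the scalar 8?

(23, 23)

Double-and-add on 8 = (1000)₂. Start with G = (8, 14) for the leading 1-bit.
double: tangent at (8, 14): λ = (3·8² + 5)/(2·14) ≡ 23/28. 28⁻¹ ≡ 28 (mod 29) since 28·28 = 784 ≡ 1, so λ ≡ 23·28 ≡ 6.
  x = λ² - 8 - 8 = 36 - 16 ≡ 20; y = λ·(8 - 20) - 14 ≡ 1. → (20, 1)
double: tangent at (20, 1): λ = (3·20² + 5)/(2·1) ≡ 16/2. 2⁻¹ ≡ 15 (mod 29), so λ ≡ 16·15 ≡ 8.
  x = λ² - 20 - 20 = 64 - 40 ≡ 24; y = λ·(20 - 24) - 1 ≡ 25. → (24, 25)
double: tangent at (24, 25): λ = (3·24² + 5)/(2·25) ≡ 22/21. 21⁻¹ ≡ 18 (mod 29), so λ ≡ 22·18 ≡ 19.
  x = λ² - 24 - 24 = 361 - 48 ≡ 23; y = λ·(24 - 23) - 25 ≡ 23. → (23, 23)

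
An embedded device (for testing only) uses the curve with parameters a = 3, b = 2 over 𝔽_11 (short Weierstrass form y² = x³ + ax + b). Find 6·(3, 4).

(10, 8)

Write Q = (3, 4).
Repeated addition: build up to 6Q.
2Q: tangent at (3, 4): λ = (3·3² + 3)/(2·4) ≡ 8/8. 8⁻¹ ≡ 7 (mod 11) since 8·7 = 56 ≡ 1, so λ ≡ 8·7 ≡ 1.
  x = λ² - 3 - 3 = 1 - 6 ≡ 6; y = λ·(3 - 6) - 4 ≡ 4. → (6, 4)
3Q: (6, 4) + (3, 4). λ = (4 - 4)/(3 - 6) ≡ 0/8 mod 11. 8⁻¹ ≡ 7 (mod 11), so λ ≡ 0.
  x = λ² - 6 - 3 = 0 - 9 ≡ 2; y = λ·(6 - 2) - 4 ≡ 7. → (2, 7)
4Q: (2, 7) + (3, 4). λ = (4 - 7)/(3 - 2) ≡ 8/1 mod 11. 1⁻¹ ≡ 1 (mod 11) since 1·1 = 1 ≡ 1, so λ ≡ 8.
  x = λ² - 2 - 3 = 64 - 5 ≡ 4; y = λ·(2 - 4) - 7 ≡ 10. → (4, 10)
5Q: (4, 10) + (3, 4). λ = (4 - 10)/(3 - 4) ≡ 5/10 mod 11. 10⁻¹ ≡ 10 (mod 11) since 10·10 = 100 ≡ 1, so λ ≡ 6.
  x = λ² - 4 - 3 = 36 - 7 ≡ 7; y = λ·(4 - 7) - 10 ≡ 5. → (7, 5)
6Q: (7, 5) + (3, 4). λ = (4 - 5)/(3 - 7) ≡ 10/7 mod 11. 7⁻¹ ≡ 8 (mod 11), so λ ≡ 3.
  x = λ² - 7 - 3 = 9 - 10 ≡ 10; y = λ·(7 - 10) - 5 ≡ 8. → (10, 8)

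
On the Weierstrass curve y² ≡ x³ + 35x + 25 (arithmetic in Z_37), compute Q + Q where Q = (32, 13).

tangent at (32, 13): λ = (3·32² + 35)/(2·13) ≡ 36/26. 26⁻¹ ≡ 10 (mod 37) since 26·10 = 260 ≡ 1, so λ ≡ 36·10 ≡ 27.
  x = λ² - 32 - 32 = 729 - 64 ≡ 36; y = λ·(32 - 36) - 13 ≡ 27. → (36, 27)

(36, 27)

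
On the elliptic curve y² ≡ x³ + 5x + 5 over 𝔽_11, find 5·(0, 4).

(0, 7)

Write P = (0, 4).
Repeated addition: build up to 5P.
2P: tangent at (0, 4): λ = (3·0² + 5)/(2·4) ≡ 5/8. 8⁻¹ ≡ 7 (mod 11), so λ ≡ 5·7 ≡ 2.
  x = λ² - 0 - 0 = 4 - 0 ≡ 4; y = λ·(0 - 4) - 4 ≡ 10. → (4, 10)
3P: (4, 10) + (0, 4). λ = (4 - 10)/(0 - 4) ≡ 5/7 mod 11. 7⁻¹ ≡ 8 (mod 11) since 7·8 = 56 ≡ 1, so λ ≡ 7.
  x = λ² - 4 - 0 = 49 - 4 ≡ 1; y = λ·(4 - 1) - 10 ≡ 0. → (1, 0)
4P: (1, 0) + (0, 4). λ = (4 - 0)/(0 - 1) ≡ 4/10 mod 11. 10⁻¹ ≡ 10 (mod 11), so λ ≡ 7.
  x = λ² - 1 - 0 = 49 - 1 ≡ 4; y = λ·(1 - 4) - 0 ≡ 1. → (4, 1)
5P: (4, 1) + (0, 4). λ = (4 - 1)/(0 - 4) ≡ 3/7 mod 11. 7⁻¹ ≡ 8 (mod 11) since 7·8 = 56 ≡ 1, so λ ≡ 2.
  x = λ² - 4 - 0 = 4 - 4 ≡ 0; y = λ·(4 - 0) - 1 ≡ 7. → (0, 7)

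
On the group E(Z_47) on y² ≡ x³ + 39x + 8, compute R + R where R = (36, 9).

(9, 30)

tangent at (36, 9): λ = (3·36² + 39)/(2·9) ≡ 26/18. 18⁻¹ ≡ 34 (mod 47), so λ ≡ 26·34 ≡ 38.
  x = λ² - 36 - 36 = 1444 - 72 ≡ 9; y = λ·(36 - 9) - 9 ≡ 30. → (9, 30)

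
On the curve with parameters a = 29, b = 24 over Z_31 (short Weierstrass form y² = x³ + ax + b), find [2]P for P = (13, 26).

tangent at (13, 26): λ = (3·13² + 29)/(2·26) ≡ 9/21. 21⁻¹ ≡ 3 (mod 31), so λ ≡ 9·3 ≡ 27.
  x = λ² - 13 - 13 = 729 - 26 ≡ 21; y = λ·(13 - 21) - 26 ≡ 6. → (21, 6)

(21, 6)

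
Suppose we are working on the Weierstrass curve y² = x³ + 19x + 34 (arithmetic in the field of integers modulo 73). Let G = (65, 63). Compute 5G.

Repeated addition: build up to 5G.
2G: tangent at (65, 63): λ = (3·65² + 19)/(2·63) ≡ 65/53. 53⁻¹ ≡ 62 (mod 73) since 53·62 = 3286 ≡ 1, so λ ≡ 65·62 ≡ 15.
  x = λ² - 65 - 65 = 225 - 130 ≡ 22; y = λ·(65 - 22) - 63 ≡ 71. → (22, 71)
3G: (22, 71) + (65, 63). λ = (63 - 71)/(65 - 22) ≡ 65/43 mod 73. 43⁻¹ ≡ 17 (mod 73), so λ ≡ 10.
  x = λ² - 22 - 65 = 100 - 87 ≡ 13; y = λ·(22 - 13) - 71 ≡ 19. → (13, 19)
4G: (13, 19) + (65, 63). λ = (63 - 19)/(65 - 13) ≡ 44/52 mod 73. 52⁻¹ ≡ 66 (mod 73), so λ ≡ 57.
  x = λ² - 13 - 65 = 3249 - 78 ≡ 32; y = λ·(13 - 32) - 19 ≡ 66. → (32, 66)
5G: (32, 66) + (65, 63). λ = (63 - 66)/(65 - 32) ≡ 70/33 mod 73. 33⁻¹ ≡ 31 (mod 73) since 33·31 = 1023 ≡ 1, so λ ≡ 53.
  x = λ² - 32 - 65 = 2809 - 97 ≡ 11; y = λ·(32 - 11) - 66 ≡ 25. → (11, 25)

(11, 25)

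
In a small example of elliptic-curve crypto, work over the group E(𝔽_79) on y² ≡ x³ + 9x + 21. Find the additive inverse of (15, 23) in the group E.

(15, 56)

-(15, 23) = (15, -23 mod 79) = (15, 56).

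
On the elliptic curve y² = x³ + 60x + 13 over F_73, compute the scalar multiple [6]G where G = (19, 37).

(59, 58)

Repeated addition: build up to 6G.
2G: tangent at (19, 37): λ = (3·19² + 60)/(2·37) ≡ 48/1. 1⁻¹ ≡ 1 (mod 73), so λ ≡ 48·1 ≡ 48.
  x = λ² - 19 - 19 = 2304 - 38 ≡ 3; y = λ·(19 - 3) - 37 ≡ 1. → (3, 1)
3G: (3, 1) + (19, 37). λ = (37 - 1)/(19 - 3) ≡ 36/16 mod 73. 16⁻¹ ≡ 32 (mod 73), so λ ≡ 57.
  x = λ² - 3 - 19 = 3249 - 22 ≡ 15; y = λ·(3 - 15) - 1 ≡ 45. → (15, 45)
4G: (15, 45) + (19, 37). λ = (37 - 45)/(19 - 15) ≡ 65/4 mod 73. 4⁻¹ ≡ 55 (mod 73) since 4·55 = 220 ≡ 1, so λ ≡ 71.
  x = λ² - 15 - 19 = 5041 - 34 ≡ 43; y = λ·(15 - 43) - 45 ≡ 11. → (43, 11)
5G: (43, 11) + (19, 37). λ = (37 - 11)/(19 - 43) ≡ 26/49 mod 73. 49⁻¹ ≡ 3 (mod 73), so λ ≡ 5.
  x = λ² - 43 - 19 = 25 - 62 ≡ 36; y = λ·(43 - 36) - 11 ≡ 24. → (36, 24)
6G: (36, 24) + (19, 37). λ = (37 - 24)/(19 - 36) ≡ 13/56 mod 73. 56⁻¹ ≡ 30 (mod 73) since 56·30 = 1680 ≡ 1, so λ ≡ 25.
  x = λ² - 36 - 19 = 625 - 55 ≡ 59; y = λ·(36 - 59) - 24 ≡ 58. → (59, 58)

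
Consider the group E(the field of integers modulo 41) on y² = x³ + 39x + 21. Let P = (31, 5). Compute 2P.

tangent at (31, 5): λ = (3·31² + 39)/(2·5) ≡ 11/10. 10⁻¹ ≡ 37 (mod 41) since 10·37 = 370 ≡ 1, so λ ≡ 11·37 ≡ 38.
  x = λ² - 31 - 31 = 1444 - 62 ≡ 29; y = λ·(31 - 29) - 5 ≡ 30. → (29, 30)

(29, 30)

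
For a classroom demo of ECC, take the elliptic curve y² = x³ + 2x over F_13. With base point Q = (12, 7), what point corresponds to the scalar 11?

(12, 7)

Repeated addition: build up to 11Q.
2Q: tangent at (12, 7): λ = (3·12² + 2)/(2·7) ≡ 5/1. 1⁻¹ ≡ 1 (mod 13), so λ ≡ 5·1 ≡ 5.
  x = λ² - 12 - 12 = 25 - 24 ≡ 1; y = λ·(12 - 1) - 7 ≡ 9. → (1, 9)
3Q: (1, 9) + (12, 7). λ = (7 - 9)/(12 - 1) ≡ 11/11 mod 13. 11⁻¹ ≡ 6 (mod 13), so λ ≡ 1.
  x = λ² - 1 - 12 = 1 - 13 ≡ 1; y = λ·(1 - 1) - 9 ≡ 4. → (1, 4)
4Q: (1, 4) + (12, 7). λ = (7 - 4)/(12 - 1) ≡ 3/11 mod 13. 11⁻¹ ≡ 6 (mod 13), so λ ≡ 5.
  x = λ² - 1 - 12 = 25 - 13 ≡ 12; y = λ·(1 - 12) - 4 ≡ 6. → (12, 6)
5Q: (12, 6) + (12, 7): same x and y₁ ≡ -y₂, so the sum is O.
6Q: O + (12, 7) = (12, 7) (identity).
7Q: tangent at (12, 7): λ = (3·12² + 2)/(2·7) ≡ 5/1. 1⁻¹ ≡ 1 (mod 13) since 1·1 = 1 ≡ 1, so λ ≡ 5·1 ≡ 5.
  x = λ² - 12 - 12 = 25 - 24 ≡ 1; y = λ·(12 - 1) - 7 ≡ 9. → (1, 9)
8Q: (1, 9) + (12, 7). λ = (7 - 9)/(12 - 1) ≡ 11/11 mod 13. 11⁻¹ ≡ 6 (mod 13) since 11·6 = 66 ≡ 1, so λ ≡ 1.
  x = λ² - 1 - 12 = 1 - 13 ≡ 1; y = λ·(1 - 1) - 9 ≡ 4. → (1, 4)
9Q: (1, 4) + (12, 7). λ = (7 - 4)/(12 - 1) ≡ 3/11 mod 13. 11⁻¹ ≡ 6 (mod 13) since 11·6 = 66 ≡ 1, so λ ≡ 5.
  x = λ² - 1 - 12 = 25 - 13 ≡ 12; y = λ·(1 - 12) - 4 ≡ 6. → (12, 6)
10Q: (12, 6) + (12, 7): same x and y₁ ≡ -y₂, so the sum is O.
11Q: O + (12, 7) = (12, 7) (identity).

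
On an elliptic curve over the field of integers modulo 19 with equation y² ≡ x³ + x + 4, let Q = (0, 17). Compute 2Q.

tangent at (0, 17): λ = (3·0² + 1)/(2·17) ≡ 1/15. 15⁻¹ ≡ 14 (mod 19), so λ ≡ 1·14 ≡ 14.
  x = λ² - 0 - 0 = 196 - 0 ≡ 6; y = λ·(0 - 6) - 17 ≡ 13. → (6, 13)

(6, 13)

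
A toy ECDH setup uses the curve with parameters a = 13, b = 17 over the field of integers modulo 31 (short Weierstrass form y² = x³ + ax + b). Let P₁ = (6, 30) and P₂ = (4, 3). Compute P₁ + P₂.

(25, 8)

(6, 30) + (4, 3). λ = (3 - 30)/(4 - 6) ≡ 4/29 mod 31. 29⁻¹ ≡ 15 (mod 31), so λ ≡ 29.
  x = λ² - 6 - 4 = 841 - 10 ≡ 25; y = λ·(6 - 25) - 30 ≡ 8. → (25, 8)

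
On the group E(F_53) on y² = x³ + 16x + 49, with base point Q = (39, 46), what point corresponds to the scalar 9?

(40, 33)

Double-and-add on 9 = (1001)₂. Start with Q = (39, 46) for the leading 1-bit.
double: tangent at (39, 46): λ = (3·39² + 16)/(2·46) ≡ 21/39. 39⁻¹ ≡ 34 (mod 53), so λ ≡ 21·34 ≡ 25.
  x = λ² - 39 - 39 = 625 - 78 ≡ 17; y = λ·(39 - 17) - 46 ≡ 27. → (17, 27)
double: tangent at (17, 27): λ = (3·17² + 16)/(2·27) ≡ 35/1. 1⁻¹ ≡ 1 (mod 53), so λ ≡ 35·1 ≡ 35.
  x = λ² - 17 - 17 = 1225 - 34 ≡ 25; y = λ·(17 - 25) - 27 ≡ 11. → (25, 11)
double: tangent at (25, 11): λ = (3·25² + 16)/(2·11) ≡ 36/22. 22⁻¹ ≡ 41 (mod 53), so λ ≡ 36·41 ≡ 45.
  x = λ² - 25 - 25 = 2025 - 50 ≡ 14; y = λ·(25 - 14) - 11 ≡ 7. → (14, 7)
add Q: (14, 7) + (39, 46). λ = (46 - 7)/(39 - 14) ≡ 39/25 mod 53. 25⁻¹ ≡ 17 (mod 53), so λ ≡ 27.
  x = λ² - 14 - 39 = 729 - 53 ≡ 40; y = λ·(14 - 40) - 7 ≡ 33. → (40, 33)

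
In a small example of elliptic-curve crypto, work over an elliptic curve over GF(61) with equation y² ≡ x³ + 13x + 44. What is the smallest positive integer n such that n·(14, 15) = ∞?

2P: tangent at (14, 15): λ = (3·14² + 13)/(2·15) ≡ 52/30. 30⁻¹ ≡ 59 (mod 61) since 30·59 = 1770 ≡ 1, so λ ≡ 52·59 ≡ 18.
  x = λ² - 14 - 14 = 324 - 28 ≡ 52; y = λ·(14 - 52) - 15 ≡ 33. → (52, 33)
3P: (52, 33) + (14, 15). λ = (15 - 33)/(14 - 52) ≡ 43/23 mod 61. 23⁻¹ ≡ 8 (mod 61) since 23·8 = 184 ≡ 1, so λ ≡ 39.
  x = λ² - 52 - 14 = 1521 - 66 ≡ 52; y = λ·(52 - 52) - 33 ≡ 28. → (52, 28)
4P: (52, 28) + (14, 15). λ = (15 - 28)/(14 - 52) ≡ 48/23 mod 61. 23⁻¹ ≡ 8 (mod 61), so λ ≡ 18.
  x = λ² - 52 - 14 = 324 - 66 ≡ 14; y = λ·(52 - 14) - 28 ≡ 46. → (14, 46)
5P: (14, 46) + (14, 15): same x and y₁ ≡ -y₂, so the sum is ∞.
5P = ∞, so the order is 5.

5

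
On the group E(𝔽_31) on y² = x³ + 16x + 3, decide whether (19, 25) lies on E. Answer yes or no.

yes

y² = 25² ≡ 5; x³ + 16x + 3 = 7166 ≡ 5 (mod 31). 5 = 5.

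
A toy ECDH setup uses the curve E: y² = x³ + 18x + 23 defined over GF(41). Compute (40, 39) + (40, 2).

O

The two points share x = 40 and their y-coordinates satisfy 39 + 2 ≡ 0 (mod 41), so they are inverses. Their sum is O.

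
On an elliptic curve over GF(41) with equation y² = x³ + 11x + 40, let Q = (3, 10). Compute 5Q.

Repeated addition: build up to 5Q.
2Q: tangent at (3, 10): λ = (3·3² + 11)/(2·10) ≡ 38/20. 20⁻¹ ≡ 39 (mod 41) since 20·39 = 780 ≡ 1, so λ ≡ 38·39 ≡ 6.
  x = λ² - 3 - 3 = 36 - 6 ≡ 30; y = λ·(3 - 30) - 10 ≡ 33. → (30, 33)
3Q: (30, 33) + (3, 10). λ = (10 - 33)/(3 - 30) ≡ 18/14 mod 41. 14⁻¹ ≡ 3 (mod 41) since 14·3 = 42 ≡ 1, so λ ≡ 13.
  x = λ² - 30 - 3 = 169 - 33 ≡ 13; y = λ·(30 - 13) - 33 ≡ 24. → (13, 24)
4Q: (13, 24) + (3, 10). λ = (10 - 24)/(3 - 13) ≡ 27/31 mod 41. 31⁻¹ ≡ 4 (mod 41), so λ ≡ 26.
  x = λ² - 13 - 3 = 676 - 16 ≡ 4; y = λ·(13 - 4) - 24 ≡ 5. → (4, 5)
5Q: (4, 5) + (3, 10). λ = (10 - 5)/(3 - 4) ≡ 5/40 mod 41. 40⁻¹ ≡ 40 (mod 41), so λ ≡ 36.
  x = λ² - 4 - 3 = 1296 - 7 ≡ 18; y = λ·(4 - 18) - 5 ≡ 24. → (18, 24)

(18, 24)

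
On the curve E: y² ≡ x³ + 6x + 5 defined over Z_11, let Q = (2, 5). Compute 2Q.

(1, 10)

tangent at (2, 5): λ = (3·2² + 6)/(2·5) ≡ 7/10. 10⁻¹ ≡ 10 (mod 11) since 10·10 = 100 ≡ 1, so λ ≡ 7·10 ≡ 4.
  x = λ² - 2 - 2 = 16 - 4 ≡ 1; y = λ·(2 - 1) - 5 ≡ 10. → (1, 10)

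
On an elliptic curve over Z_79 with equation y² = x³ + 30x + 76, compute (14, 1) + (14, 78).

O

The two points share x = 14 and their y-coordinates satisfy 1 + 78 ≡ 0 (mod 79), so they are inverses. Their sum is the point at infinity.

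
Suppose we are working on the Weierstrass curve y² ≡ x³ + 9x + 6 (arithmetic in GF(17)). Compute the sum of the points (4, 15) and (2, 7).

(4, 15) + (2, 7). λ = (7 - 15)/(2 - 4) ≡ 9/15 mod 17. 15⁻¹ ≡ 8 (mod 17), so λ ≡ 4.
  x = λ² - 4 - 2 = 16 - 6 ≡ 10; y = λ·(4 - 10) - 15 ≡ 12. → (10, 12)

(10, 12)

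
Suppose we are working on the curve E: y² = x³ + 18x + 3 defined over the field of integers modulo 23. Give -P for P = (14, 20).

-(14, 20) = (14, -20 mod 23) = (14, 3).

(14, 3)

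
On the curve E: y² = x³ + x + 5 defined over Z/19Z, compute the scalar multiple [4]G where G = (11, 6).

Double-and-add on 4 = (100)₂. Start with G = (11, 6) for the leading 1-bit.
double: tangent at (11, 6): λ = (3·11² + 1)/(2·6) ≡ 3/12. 12⁻¹ ≡ 8 (mod 19), so λ ≡ 3·8 ≡ 5.
  x = λ² - 11 - 11 = 25 - 22 ≡ 3; y = λ·(11 - 3) - 6 ≡ 15. → (3, 15)
double: tangent at (3, 15): λ = (3·3² + 1)/(2·15) ≡ 9/11. 11⁻¹ ≡ 7 (mod 19) since 11·7 = 77 ≡ 1, so λ ≡ 9·7 ≡ 6.
  x = λ² - 3 - 3 = 36 - 6 ≡ 11; y = λ·(3 - 11) - 15 ≡ 13. → (11, 13)

(11, 13)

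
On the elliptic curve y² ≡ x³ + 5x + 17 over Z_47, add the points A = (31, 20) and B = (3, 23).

(3, 24)

(31, 20) + (3, 23). λ = (23 - 20)/(3 - 31) ≡ 3/19 mod 47. 19⁻¹ ≡ 5 (mod 47), so λ ≡ 15.
  x = λ² - 31 - 3 = 225 - 34 ≡ 3; y = λ·(31 - 3) - 20 ≡ 24. → (3, 24)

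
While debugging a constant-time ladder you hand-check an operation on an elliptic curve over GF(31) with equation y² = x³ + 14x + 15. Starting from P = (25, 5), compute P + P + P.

Repeated addition: build up to 3P.
2P: tangent at (25, 5): λ = (3·25² + 14)/(2·5) ≡ 29/10. 10⁻¹ ≡ 28 (mod 31), so λ ≡ 29·28 ≡ 6.
  x = λ² - 25 - 25 = 36 - 50 ≡ 17; y = λ·(25 - 17) - 5 ≡ 12. → (17, 12)
3P: (17, 12) + (25, 5). λ = (5 - 12)/(25 - 17) ≡ 24/8 mod 31. 8⁻¹ ≡ 4 (mod 31) since 8·4 = 32 ≡ 1, so λ ≡ 3.
  x = λ² - 17 - 25 = 9 - 42 ≡ 29; y = λ·(17 - 29) - 12 ≡ 14. → (29, 14)

(29, 14)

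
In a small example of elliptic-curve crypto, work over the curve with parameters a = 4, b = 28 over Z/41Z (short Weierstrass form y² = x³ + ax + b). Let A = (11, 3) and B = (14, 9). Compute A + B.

(11, 3) + (14, 9). λ = (9 - 3)/(14 - 11) ≡ 6/3 mod 41. 3⁻¹ ≡ 14 (mod 41), so λ ≡ 2.
  x = λ² - 11 - 14 = 4 - 25 ≡ 20; y = λ·(11 - 20) - 3 ≡ 20. → (20, 20)

(20, 20)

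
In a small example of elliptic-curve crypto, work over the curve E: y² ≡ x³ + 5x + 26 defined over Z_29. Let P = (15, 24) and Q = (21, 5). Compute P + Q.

(15, 24) + (21, 5). λ = (5 - 24)/(21 - 15) ≡ 10/6 mod 29. 6⁻¹ ≡ 5 (mod 29) since 6·5 = 30 ≡ 1, so λ ≡ 21.
  x = λ² - 15 - 21 = 441 - 36 ≡ 28; y = λ·(15 - 28) - 24 ≡ 22. → (28, 22)

(28, 22)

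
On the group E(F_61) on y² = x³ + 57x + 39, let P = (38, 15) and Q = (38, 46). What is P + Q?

O

The two points share x = 38 and their y-coordinates satisfy 15 + 46 ≡ 0 (mod 61), so they are inverses. Their sum is the point at infinity.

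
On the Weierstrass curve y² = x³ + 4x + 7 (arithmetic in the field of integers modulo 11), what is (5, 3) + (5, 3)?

tangent at (5, 3): λ = (3·5² + 4)/(2·3) ≡ 2/6. 6⁻¹ ≡ 2 (mod 11) since 6·2 = 12 ≡ 1, so λ ≡ 2·2 ≡ 4.
  x = λ² - 5 - 5 = 16 - 10 ≡ 6; y = λ·(5 - 6) - 3 ≡ 4. → (6, 4)

(6, 4)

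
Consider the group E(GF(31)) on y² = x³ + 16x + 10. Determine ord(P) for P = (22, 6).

2P: tangent at (22, 6): λ = (3·22² + 16)/(2·6) ≡ 11/12. 12⁻¹ ≡ 13 (mod 31), so λ ≡ 11·13 ≡ 19.
  x = λ² - 22 - 22 = 361 - 44 ≡ 7; y = λ·(22 - 7) - 6 ≡ 0. → (7, 0)
3P: (7, 0) + (22, 6). λ = (6 - 0)/(22 - 7) ≡ 6/15 mod 31. 15⁻¹ ≡ 29 (mod 31), so λ ≡ 19.
  x = λ² - 7 - 22 = 361 - 29 ≡ 22; y = λ·(7 - 22) - 0 ≡ 25. → (22, 25)
4P: (22, 25) + (22, 6): same x and y₁ ≡ -y₂, so the sum is O.
4P = O, so the order is 4.

4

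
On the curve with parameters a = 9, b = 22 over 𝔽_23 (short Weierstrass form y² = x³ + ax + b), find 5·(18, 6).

(8, 10)

Write P = (18, 6).
Double-and-add on 5 = (101)₂. Start with P = (18, 6) for the leading 1-bit.
double: tangent at (18, 6): λ = (3·18² + 9)/(2·6) ≡ 15/12. 12⁻¹ ≡ 2 (mod 23), so λ ≡ 15·2 ≡ 7.
  x = λ² - 18 - 18 = 49 - 36 ≡ 13; y = λ·(18 - 13) - 6 ≡ 6. → (13, 6)
double: tangent at (13, 6): λ = (3·13² + 9)/(2·6) ≡ 10/12. 12⁻¹ ≡ 2 (mod 23) since 12·2 = 24 ≡ 1, so λ ≡ 10·2 ≡ 20.
  x = λ² - 13 - 13 = 400 - 26 ≡ 6; y = λ·(13 - 6) - 6 ≡ 19. → (6, 19)
add P: (6, 19) + (18, 6). λ = (6 - 19)/(18 - 6) ≡ 10/12 mod 23. 12⁻¹ ≡ 2 (mod 23), so λ ≡ 20.
  x = λ² - 6 - 18 = 400 - 24 ≡ 8; y = λ·(6 - 8) - 19 ≡ 10. → (8, 10)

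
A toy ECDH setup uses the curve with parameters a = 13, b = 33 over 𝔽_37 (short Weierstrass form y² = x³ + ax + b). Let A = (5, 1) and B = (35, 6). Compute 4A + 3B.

(4, 36)

First 4A:
Repeated addition: build up to 4A.
2A: tangent at (5, 1): λ = (3·5² + 13)/(2·1) ≡ 14/2. 2⁻¹ ≡ 19 (mod 37), so λ ≡ 14·19 ≡ 7.
  x = λ² - 5 - 5 = 49 - 10 ≡ 2; y = λ·(5 - 2) - 1 ≡ 20. → (2, 20)
3A: (2, 20) + (5, 1). λ = (1 - 20)/(5 - 2) ≡ 18/3 mod 37. 3⁻¹ ≡ 25 (mod 37) since 3·25 = 75 ≡ 1, so λ ≡ 6.
  x = λ² - 2 - 5 = 36 - 7 ≡ 29; y = λ·(2 - 29) - 20 ≡ 3. → (29, 3)
4A: (29, 3) + (5, 1). λ = (1 - 3)/(5 - 29) ≡ 35/13 mod 37. 13⁻¹ ≡ 20 (mod 37), so λ ≡ 34.
  x = λ² - 29 - 5 = 1156 - 34 ≡ 12; y = λ·(29 - 12) - 3 ≡ 20. → (12, 20)
4A = (12, 20).
Next 3B:
Repeated addition: build up to 3B.
2B: tangent at (35, 6): λ = (3·35² + 13)/(2·6) ≡ 25/12. 12⁻¹ ≡ 34 (mod 37), so λ ≡ 25·34 ≡ 36.
  x = λ² - 35 - 35 = 1296 - 70 ≡ 5; y = λ·(35 - 5) - 6 ≡ 1. → (5, 1)
3B: (5, 1) + (35, 6). λ = (6 - 1)/(35 - 5) ≡ 5/30 mod 37. 30⁻¹ ≡ 21 (mod 37) since 30·21 = 630 ≡ 1, so λ ≡ 31.
  x = λ² - 5 - 35 = 961 - 40 ≡ 33; y = λ·(5 - 33) - 1 ≡ 19. → (33, 19)
3B = (33, 19).
Finally 4A + 3B:
(12, 20) + (33, 19). λ = (19 - 20)/(33 - 12) ≡ 36/21 mod 37. 21⁻¹ ≡ 30 (mod 37), so λ ≡ 7.
  x = λ² - 12 - 33 = 49 - 45 ≡ 4; y = λ·(12 - 4) - 20 ≡ 36. → (4, 36)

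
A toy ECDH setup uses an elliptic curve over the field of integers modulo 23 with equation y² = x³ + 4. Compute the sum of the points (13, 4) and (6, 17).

(13, 4) + (6, 17). λ = (17 - 4)/(6 - 13) ≡ 13/16 mod 23. 16⁻¹ ≡ 13 (mod 23), so λ ≡ 8.
  x = λ² - 13 - 6 = 64 - 19 ≡ 22; y = λ·(13 - 22) - 4 ≡ 16. → (22, 16)

(22, 16)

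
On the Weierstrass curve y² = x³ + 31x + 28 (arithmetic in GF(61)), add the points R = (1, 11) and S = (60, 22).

(1, 11) + (60, 22). λ = (22 - 11)/(60 - 1) ≡ 11/59 mod 61. 59⁻¹ ≡ 30 (mod 61), so λ ≡ 25.
  x = λ² - 1 - 60 = 625 - 61 ≡ 15; y = λ·(1 - 15) - 11 ≡ 5. → (15, 5)

(15, 5)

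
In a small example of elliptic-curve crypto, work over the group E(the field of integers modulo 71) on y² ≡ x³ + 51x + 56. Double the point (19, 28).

(57, 19)

tangent at (19, 28): λ = (3·19² + 51)/(2·28) ≡ 69/56. 56⁻¹ ≡ 52 (mod 71) since 56·52 = 2912 ≡ 1, so λ ≡ 69·52 ≡ 38.
  x = λ² - 19 - 19 = 1444 - 38 ≡ 57; y = λ·(19 - 57) - 28 ≡ 19. → (57, 19)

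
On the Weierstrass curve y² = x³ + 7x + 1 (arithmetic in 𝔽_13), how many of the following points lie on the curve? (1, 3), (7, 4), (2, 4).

(1, 3): 3² ≡ 9, rhs ≡ 9 → on.
(7, 4): 4² ≡ 3, rhs ≡ 3 → on.
(2, 4): 4² ≡ 3, rhs ≡ 10 → off.

2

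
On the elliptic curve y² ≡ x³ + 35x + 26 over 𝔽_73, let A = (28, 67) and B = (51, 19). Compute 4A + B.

(36, 28)

First 4A:
Repeated addition: build up to 4A.
2A: tangent at (28, 67): λ = (3·28² + 35)/(2·67) ≡ 51/61. 61⁻¹ ≡ 6 (mod 73), so λ ≡ 51·6 ≡ 14.
  x = λ² - 28 - 28 = 196 - 56 ≡ 67; y = λ·(28 - 67) - 67 ≡ 44. → (67, 44)
3A: (67, 44) + (28, 67). λ = (67 - 44)/(28 - 67) ≡ 23/34 mod 73. 34⁻¹ ≡ 58 (mod 73), so λ ≡ 20.
  x = λ² - 67 - 28 = 400 - 95 ≡ 13; y = λ·(67 - 13) - 44 ≡ 14. → (13, 14)
4A: (13, 14) + (28, 67). λ = (67 - 14)/(28 - 13) ≡ 53/15 mod 73. 15⁻¹ ≡ 39 (mod 73) since 15·39 = 585 ≡ 1, so λ ≡ 23.
  x = λ² - 13 - 28 = 529 - 41 ≡ 50; y = λ·(13 - 50) - 14 ≡ 11. → (50, 11)
4A = (50, 11).
Finally 4A + B:
(50, 11) + (51, 19). λ = (19 - 11)/(51 - 50) ≡ 8/1 mod 73. 1⁻¹ ≡ 1 (mod 73) since 1·1 = 1 ≡ 1, so λ ≡ 8.
  x = λ² - 50 - 51 = 64 - 101 ≡ 36; y = λ·(50 - 36) - 11 ≡ 28. → (36, 28)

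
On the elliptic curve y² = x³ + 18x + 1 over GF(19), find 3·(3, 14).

(1, 1)

Write Q = (3, 14).
Repeated addition: build up to 3Q.
2Q: tangent at (3, 14): λ = (3·3² + 18)/(2·14) ≡ 7/9. 9⁻¹ ≡ 17 (mod 19), so λ ≡ 7·17 ≡ 5.
  x = λ² - 3 - 3 = 25 - 6 ≡ 0; y = λ·(3 - 0) - 14 ≡ 1. → (0, 1)
3Q: (0, 1) + (3, 14). λ = (14 - 1)/(3 - 0) ≡ 13/3 mod 19. 3⁻¹ ≡ 13 (mod 19) since 3·13 = 39 ≡ 1, so λ ≡ 17.
  x = λ² - 0 - 3 = 289 - 3 ≡ 1; y = λ·(0 - 1) - 1 ≡ 1. → (1, 1)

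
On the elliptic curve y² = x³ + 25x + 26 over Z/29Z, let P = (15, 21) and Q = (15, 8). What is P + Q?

The two points share x = 15 and their y-coordinates satisfy 21 + 8 ≡ 0 (mod 29), so they are inverses. Their sum is O.

O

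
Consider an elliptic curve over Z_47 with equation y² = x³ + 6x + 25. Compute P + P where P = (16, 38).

(31, 43)

tangent at (16, 38): λ = (3·16² + 6)/(2·38) ≡ 22/29. 29⁻¹ ≡ 13 (mod 47) since 29·13 = 377 ≡ 1, so λ ≡ 22·13 ≡ 4.
  x = λ² - 16 - 16 = 16 - 32 ≡ 31; y = λ·(16 - 31) - 38 ≡ 43. → (31, 43)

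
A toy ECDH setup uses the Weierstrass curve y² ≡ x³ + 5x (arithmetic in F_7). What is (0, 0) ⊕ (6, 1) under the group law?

(0, 0) + (6, 1). λ = (1 - 0)/(6 - 0) ≡ 1/6 mod 7. 6⁻¹ ≡ 6 (mod 7), so λ ≡ 6.
  x = λ² - 0 - 6 = 36 - 6 ≡ 2; y = λ·(0 - 2) - 0 ≡ 2. → (2, 2)

(2, 2)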